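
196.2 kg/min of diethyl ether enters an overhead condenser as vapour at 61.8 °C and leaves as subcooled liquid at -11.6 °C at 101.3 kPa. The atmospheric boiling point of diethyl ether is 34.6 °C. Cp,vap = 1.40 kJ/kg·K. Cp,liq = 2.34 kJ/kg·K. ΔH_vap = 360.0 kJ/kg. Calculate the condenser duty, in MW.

Q_c = 1.66 MW

vapour 61.8→34.6 °C: -38.08 kJ/kg
condensation at 34.6 °C: -360 kJ/kg
liquid 34.6→-11.6 °C: -108.11 kJ/kg
Δh = -38.08 + -360 + -108.11 = -506.19 kJ/kg
Q = ṁ·Δh = 196.2 kg/min × -506.19 kJ/kg = -99314 kJ/min
|Q| = 1655.2 kW = 1.6552 MW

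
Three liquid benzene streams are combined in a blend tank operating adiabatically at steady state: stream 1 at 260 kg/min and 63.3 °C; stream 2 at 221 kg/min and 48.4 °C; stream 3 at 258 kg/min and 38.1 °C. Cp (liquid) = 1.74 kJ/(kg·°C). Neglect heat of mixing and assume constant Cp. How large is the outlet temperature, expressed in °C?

T_out = 50.0 °C

Adiabatic, steady state ⇒ Σ ṁᵢCp,ᵢ(T_out − Tᵢ) = 0
Σ ṁᵢCp,ᵢTᵢ = 260×1.74×63.3 + 221×1.74×48.4 + 258×1.74×38.1 = 64353
Σ ṁᵢCp,ᵢ = 260×1.74 + 221×1.74 + 258×1.74 = 1285.9
T_out = 64353 / 1285.9 = 50.046 °C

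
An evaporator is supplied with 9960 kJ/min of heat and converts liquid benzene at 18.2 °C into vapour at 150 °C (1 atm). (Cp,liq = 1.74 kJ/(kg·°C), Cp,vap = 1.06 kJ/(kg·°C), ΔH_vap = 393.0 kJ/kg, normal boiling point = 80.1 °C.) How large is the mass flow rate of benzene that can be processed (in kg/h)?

ṁ = 1040 kg/h

Δh = 1.74×(80.1−18.2) + 393.0 + 1.06×(150−80.1) = 574.8 kJ/kg
Q = 9960 kJ/min = 166 kJ/s = 597600 kJ/h
ṁ = Q/Δh = 597600 / 574.8 = 1039.7 kg/h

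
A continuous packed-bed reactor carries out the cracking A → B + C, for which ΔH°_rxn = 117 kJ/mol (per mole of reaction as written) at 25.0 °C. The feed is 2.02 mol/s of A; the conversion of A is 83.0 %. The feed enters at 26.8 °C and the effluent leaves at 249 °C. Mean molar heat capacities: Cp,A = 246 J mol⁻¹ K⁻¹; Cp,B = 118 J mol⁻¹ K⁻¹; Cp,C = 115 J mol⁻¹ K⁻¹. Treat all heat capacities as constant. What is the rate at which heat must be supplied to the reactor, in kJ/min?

Q_in = 18100 kJ/min

Extent of reaction ξ = 0.830 × 2.02 = 1.6766 mol/s
Reaction term: ξ·ΔH°_rxn = 1.6766 × 117 = 196.16 kJ/s
Sensible, feed 26.8→25 °C: -0.89446 kJ/s
Outlet flows (mol/s): A 0.3434, B 1.6766, C 1.6766
Sensible, products 25→249 °C: 106.43 kJ/s
Q = ΔH = 301.7 kJ/s = 301.7 kW
Heat supplied = 18102 kJ/min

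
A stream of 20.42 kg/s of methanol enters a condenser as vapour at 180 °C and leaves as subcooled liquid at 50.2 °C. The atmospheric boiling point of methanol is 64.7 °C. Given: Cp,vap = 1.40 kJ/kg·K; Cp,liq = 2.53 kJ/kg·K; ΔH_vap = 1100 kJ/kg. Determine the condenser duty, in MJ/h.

vapour 180→64.7 °C: -161.42 kJ/kg
condensation at 64.7 °C: -1100 kJ/kg
liquid 64.7→50.2 °C: -36.685 kJ/kg
Δh = -161.42 + -1100 + -36.685 = -1298.1 kJ/kg
Q = ṁ·Δh = 20.42 kg/s × -1298.1 kJ/kg = -26507 kJ/s
|Q| = 26507 kW = 95426 MJ/h

Q_c = 95400 MJ/h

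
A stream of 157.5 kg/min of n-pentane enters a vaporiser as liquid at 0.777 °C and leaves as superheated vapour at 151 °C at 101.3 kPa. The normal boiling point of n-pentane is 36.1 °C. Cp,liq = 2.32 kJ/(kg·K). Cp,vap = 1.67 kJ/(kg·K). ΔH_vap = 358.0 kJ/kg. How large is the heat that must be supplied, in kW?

liquid 0.777→36.1 °C: 81.949 kJ/kg
vaporisation at 36.1 °C: 358 kJ/kg
vapour 36.1→151 °C: 191.88 kJ/kg
Δh = 81.949 + 358 + 191.88 = 631.83 kJ/kg
Q = ṁ·Δh = 157.5 kg/min × 631.83 kJ/kg = 99514 kJ/min
|Q| = 1658.6 kW

Q = 1660 kW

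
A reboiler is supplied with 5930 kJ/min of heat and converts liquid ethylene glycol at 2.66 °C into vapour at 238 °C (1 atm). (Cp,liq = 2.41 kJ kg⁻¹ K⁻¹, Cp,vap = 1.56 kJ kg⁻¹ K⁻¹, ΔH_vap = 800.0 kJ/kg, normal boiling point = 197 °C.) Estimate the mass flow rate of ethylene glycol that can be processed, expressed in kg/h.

Δh = 2.41×(197−2.66) + 800.0 + 1.56×(238−197) = 1332.3 kJ/kg
Q = 5930 kJ/min = 98.833 kJ/s = 355800 kJ/h
ṁ = Q/Δh = 355800 / 1332.3 = 267.05 kg/h

ṁ = 267 kg/h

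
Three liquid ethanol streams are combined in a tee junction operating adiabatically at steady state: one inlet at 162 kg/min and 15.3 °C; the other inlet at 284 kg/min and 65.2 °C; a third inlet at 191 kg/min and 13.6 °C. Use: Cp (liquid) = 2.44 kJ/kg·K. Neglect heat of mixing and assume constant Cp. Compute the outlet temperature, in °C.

T_out = 37.0 °C

Energy balance with Q = 0: Σ ṁᵢCp,ᵢ(T_out − Tᵢ) = 0
Σ ṁᵢCp,ᵢTᵢ = 162×2.44×15.3 + 284×2.44×65.2 + 191×2.44×13.6 = 57567
Σ ṁᵢCp,ᵢ = 162×2.44 + 284×2.44 + 191×2.44 = 1554.3
T_out = 57567 / 1554.3 = 37.038 °C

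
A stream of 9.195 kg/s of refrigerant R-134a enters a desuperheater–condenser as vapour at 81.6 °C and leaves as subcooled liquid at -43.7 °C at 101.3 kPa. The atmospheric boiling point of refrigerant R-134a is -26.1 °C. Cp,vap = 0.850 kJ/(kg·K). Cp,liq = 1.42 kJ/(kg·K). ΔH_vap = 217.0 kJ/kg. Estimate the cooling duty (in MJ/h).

Q_c = 11000 MJ/h

vapour 81.6→-26.1 °C: -91.545 kJ/kg
condensation at -26.1 °C: -217 kJ/kg
liquid -26.1→-43.7 °C: -24.992 kJ/kg
Δh = -91.545 + -217 + -24.992 = -333.54 kJ/kg
Q = ṁ·Δh = 9.195 kg/s × -333.54 kJ/kg = -3066.9 kJ/s
|Q| = 3066.9 kW = 11041 MJ/h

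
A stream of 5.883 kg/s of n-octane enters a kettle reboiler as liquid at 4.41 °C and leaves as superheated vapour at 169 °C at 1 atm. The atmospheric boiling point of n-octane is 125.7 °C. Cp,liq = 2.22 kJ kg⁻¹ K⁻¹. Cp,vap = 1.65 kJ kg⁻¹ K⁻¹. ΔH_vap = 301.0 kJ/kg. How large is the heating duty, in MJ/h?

liquid 4.41→125.7 °C: 269.26 kJ/kg
vaporisation at 125.7 °C: 301 kJ/kg
vapour 125.7→169 °C: 71.445 kJ/kg
Δh = 269.26 + 301 + 71.445 = 641.71 kJ/kg
Q = ṁ·Δh = 5.883 kg/s × 641.71 kJ/kg = 3775.2 kJ/s
|Q| = 3775.2 kW = 13591 MJ/h

Q = 13600 MJ/h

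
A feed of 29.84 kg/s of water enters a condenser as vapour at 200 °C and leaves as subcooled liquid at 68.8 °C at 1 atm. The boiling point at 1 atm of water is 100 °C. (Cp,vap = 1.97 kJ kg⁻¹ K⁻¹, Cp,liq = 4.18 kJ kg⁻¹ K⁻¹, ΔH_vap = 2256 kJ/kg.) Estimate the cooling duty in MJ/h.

Q_c = 278000 MJ/h

vapour 200→100 °C: -197 kJ/kg
condensation at 100 °C: -2256 kJ/kg
liquid 100→68.8 °C: -130.42 kJ/kg
Δh = -197 + -2256 + -130.42 = -2583.4 kJ/kg
Q = ṁ·Δh = 29.84 kg/s × -2583.4 kJ/kg = -77089 kJ/s
|Q| = 77089 kW = 277520 MJ/h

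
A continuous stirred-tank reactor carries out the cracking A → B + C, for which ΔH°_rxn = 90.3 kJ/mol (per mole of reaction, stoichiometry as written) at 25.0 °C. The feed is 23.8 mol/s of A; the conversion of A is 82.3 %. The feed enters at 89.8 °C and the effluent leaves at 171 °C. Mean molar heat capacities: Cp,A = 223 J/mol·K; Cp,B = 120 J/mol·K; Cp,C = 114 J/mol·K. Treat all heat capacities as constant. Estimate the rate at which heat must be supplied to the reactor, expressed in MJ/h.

Q_in = 8030 MJ/h

Extent of reaction ξ = 0.823 × 23.8 = 19.587 mol/s
Reaction term: ξ·ΔH°_rxn = 19.587 × 90.3 = 1768.7 kJ/s
Sensible, feed 89.8→25 °C: -343.92 kJ/s
Outlet flows (mol/s): A 4.2126, B 19.587, C 19.587
Sensible, products 25→171 °C: 806.34 kJ/s
Q = ΔH = 2231.2 kJ/s = 2231.2 kW
Heat supplied = 8032.2 MJ/h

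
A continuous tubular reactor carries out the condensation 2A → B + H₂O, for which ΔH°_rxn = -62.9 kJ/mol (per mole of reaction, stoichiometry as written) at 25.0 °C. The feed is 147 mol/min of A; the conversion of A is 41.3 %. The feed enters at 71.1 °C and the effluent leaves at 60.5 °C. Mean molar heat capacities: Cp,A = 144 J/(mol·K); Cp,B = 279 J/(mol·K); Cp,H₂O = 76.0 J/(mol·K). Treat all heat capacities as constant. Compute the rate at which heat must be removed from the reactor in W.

Extent of reaction ξ = 0.413 × 147 / 2 = 30.355 mol/min
Reaction term: ξ·ΔH°_rxn = 30.355 × -62.9 = -1909.4 kJ/min
Sensible, feed 71.1→25 °C: -975.84 kJ/min
Outlet flows (mol/min): A 86.289, B 30.355, H₂O 30.355
Sensible, products 25→60.5 °C: 823.66 kJ/min
Q = ΔH = -2061.5 kJ/min = -34.359 kW
Heat removed = 34359 W

Q_out = 34400 W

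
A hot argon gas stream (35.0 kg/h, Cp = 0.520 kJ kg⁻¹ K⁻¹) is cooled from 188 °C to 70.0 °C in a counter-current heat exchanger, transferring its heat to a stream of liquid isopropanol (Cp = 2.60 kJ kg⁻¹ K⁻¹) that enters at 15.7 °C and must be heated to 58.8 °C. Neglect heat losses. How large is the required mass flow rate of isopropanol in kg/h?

Heat released by hot stream: Q = 35.0 × 0.520 × (188 − 70.0) = 2147.6 kJ/h
Energy balance on cold side (adiabatic exchanger): Q = ṁ_c·Cp_c·(T_c,out − T_c,in)
ṁ_c = 2147.6 / [2.60 × (58.8 − 15.7)] = 19.165 kg/h

ṁ_c = 19.2 kg/h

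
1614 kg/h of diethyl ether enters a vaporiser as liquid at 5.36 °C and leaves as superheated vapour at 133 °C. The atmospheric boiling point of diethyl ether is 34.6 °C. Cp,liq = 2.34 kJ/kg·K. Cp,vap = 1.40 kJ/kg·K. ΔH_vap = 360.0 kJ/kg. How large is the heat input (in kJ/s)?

Q = 254 kJ/s

liquid 5.36→34.6 °C: 68.422 kJ/kg
vaporisation at 34.6 °C: 360 kJ/kg
vapour 34.6→133 °C: 137.76 kJ/kg
Δh = 68.422 + 360 + 137.76 = 566.18 kJ/kg
Q = ṁ·Δh = 1614 kg/h × 566.18 kJ/kg = 913820 kJ/h
|Q| = 253.84 kW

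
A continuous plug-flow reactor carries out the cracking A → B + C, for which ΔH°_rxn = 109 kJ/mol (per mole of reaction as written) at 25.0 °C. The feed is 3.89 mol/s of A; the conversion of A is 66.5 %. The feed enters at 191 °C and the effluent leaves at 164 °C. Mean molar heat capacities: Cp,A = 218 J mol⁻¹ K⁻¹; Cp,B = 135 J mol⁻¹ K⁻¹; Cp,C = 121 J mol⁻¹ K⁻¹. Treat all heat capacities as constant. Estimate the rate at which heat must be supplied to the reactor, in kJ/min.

Extent of reaction ξ = 0.665 × 3.89 = 2.5869 mol/s
Reaction term: ξ·ΔH°_rxn = 2.5869 × 109 = 281.97 kJ/s
Sensible, feed 191→25 °C: -140.77 kJ/s
Outlet flows (mol/s): A 1.3032, B 2.5869, C 2.5869
Sensible, products 25→164 °C: 131.54 kJ/s
Q = ΔH = 272.73 kJ/s = 272.73 kW
Heat supplied = 16364 kJ/min

Q_in = 16400 kJ/min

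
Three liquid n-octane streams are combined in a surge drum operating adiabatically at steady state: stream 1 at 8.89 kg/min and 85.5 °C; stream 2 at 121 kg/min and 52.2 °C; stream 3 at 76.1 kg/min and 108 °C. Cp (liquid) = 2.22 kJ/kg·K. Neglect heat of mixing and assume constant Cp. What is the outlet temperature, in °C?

T_out = 74.3 °C

Adiabatic, steady state ⇒ Σ ṁᵢCp,ᵢ(T_out − Tᵢ) = 0
Σ ṁᵢCp,ᵢTᵢ = 8.89×2.22×85.5 + 121×2.22×52.2 + 76.1×2.22×108 = 33955
Σ ṁᵢCp,ᵢ = 8.89×2.22 + 121×2.22 + 76.1×2.22 = 457.3
T_out = 33955 / 457.3 = 74.252 °C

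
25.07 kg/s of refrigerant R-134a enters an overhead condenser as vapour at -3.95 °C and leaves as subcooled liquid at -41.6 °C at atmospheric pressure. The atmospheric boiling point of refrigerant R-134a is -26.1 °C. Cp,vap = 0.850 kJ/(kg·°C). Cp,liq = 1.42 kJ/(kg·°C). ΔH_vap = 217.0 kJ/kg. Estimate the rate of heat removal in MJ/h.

Q_c = 23300 MJ/h

vapour -3.95→-26.1 °C: -18.828 kJ/kg
condensation at -26.1 °C: -217 kJ/kg
liquid -26.1→-41.6 °C: -22.01 kJ/kg
Δh = -18.828 + -217 + -22.01 = -257.84 kJ/kg
Q = ṁ·Δh = 25.07 kg/s × -257.84 kJ/kg = -6464 kJ/s
|Q| = 6464 kW = 23270 MJ/h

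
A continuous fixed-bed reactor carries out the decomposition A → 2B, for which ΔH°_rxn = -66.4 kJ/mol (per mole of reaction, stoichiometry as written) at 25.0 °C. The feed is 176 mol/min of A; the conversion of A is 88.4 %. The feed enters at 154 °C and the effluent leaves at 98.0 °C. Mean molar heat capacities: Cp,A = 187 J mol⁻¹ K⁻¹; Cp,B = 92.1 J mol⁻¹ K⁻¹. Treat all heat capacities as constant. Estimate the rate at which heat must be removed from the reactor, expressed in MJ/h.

Q_out = 732 MJ/h

Extent of reaction ξ = 0.884 × 176 = 155.58 mol/min
Reaction term: ξ·ΔH°_rxn = 155.58 × -66.4 = -10331 kJ/min
Sensible, feed 154→25 °C: -4245.6 kJ/min
Outlet flows (mol/min): A 20.416, B 311.17
Sensible, products 25→98.0 °C: 2370.8 kJ/min
Q = ΔH = -12206 kJ/min = -203.43 kW
Heat removed = 732.34 MJ/h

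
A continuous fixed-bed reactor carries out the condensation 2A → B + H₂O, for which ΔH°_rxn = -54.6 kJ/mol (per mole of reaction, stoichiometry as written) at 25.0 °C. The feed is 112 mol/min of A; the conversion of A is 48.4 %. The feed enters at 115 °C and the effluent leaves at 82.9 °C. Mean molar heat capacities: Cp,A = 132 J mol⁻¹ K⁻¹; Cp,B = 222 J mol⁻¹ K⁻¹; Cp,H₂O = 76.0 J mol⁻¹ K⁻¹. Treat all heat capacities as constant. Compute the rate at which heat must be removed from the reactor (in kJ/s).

Extent of reaction ξ = 0.484 × 112 / 2 = 27.104 mol/min
Reaction term: ξ·ΔH°_rxn = 27.104 × -54.6 = -1479.9 kJ/min
Sensible, feed 115→25 °C: -1330.6 kJ/min
Outlet flows (mol/min): A 57.792, B 27.104, H₂O 27.104
Sensible, products 25→82.9 °C: 909.35 kJ/min
Q = ΔH = -1901.1 kJ/min = -31.685 kW
Heat removed = 31.685 kJ/s

Q_out = 31.7 kJ/s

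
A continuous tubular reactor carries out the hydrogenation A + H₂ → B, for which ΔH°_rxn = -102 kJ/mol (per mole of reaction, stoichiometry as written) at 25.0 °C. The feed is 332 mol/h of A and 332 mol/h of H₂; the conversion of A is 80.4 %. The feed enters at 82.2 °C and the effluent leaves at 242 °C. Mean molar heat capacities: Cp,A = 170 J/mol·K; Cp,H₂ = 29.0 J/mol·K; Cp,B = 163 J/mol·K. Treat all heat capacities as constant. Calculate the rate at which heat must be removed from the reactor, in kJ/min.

Q_out = 313 kJ/min

Extent of reaction ξ = 0.804 × 332 = 266.93 mol/h
Reaction term: ξ·ΔH°_rxn = 266.93 × -102 = -27227 kJ/h
Sensible, feed 82.2→25 °C: -3779.1 kJ/h
Outlet flows (mol/h): A 65.072, H₂ 65.072, B 266.93
Sensible, products 25→242 °C: 12252 kJ/h
Q = ΔH = -18754 kJ/h = -5.2095 kW
Heat removed = 312.57 kJ/min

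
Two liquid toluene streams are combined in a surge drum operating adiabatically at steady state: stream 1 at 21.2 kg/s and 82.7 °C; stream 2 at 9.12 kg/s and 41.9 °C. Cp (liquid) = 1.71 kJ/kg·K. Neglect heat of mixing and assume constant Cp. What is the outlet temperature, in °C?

Adiabatic, steady state ⇒ Σ ṁᵢCp,ᵢ(T_out − Tᵢ) = 0
T_out = Σ ṁᵢCp,ᵢTᵢ / Σ ṁᵢCp,ᵢ
      = 3651.5 / 51.847 = 70.428 °C

T_out = 70.4 °C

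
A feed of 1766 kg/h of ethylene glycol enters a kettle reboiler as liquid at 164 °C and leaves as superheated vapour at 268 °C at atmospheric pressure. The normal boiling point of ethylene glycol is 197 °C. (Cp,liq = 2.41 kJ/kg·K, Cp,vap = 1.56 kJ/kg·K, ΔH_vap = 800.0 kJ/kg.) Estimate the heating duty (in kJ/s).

liquid 164→197 °C: 79.53 kJ/kg
vaporisation at 197 °C: 800 kJ/kg
vapour 197→268 °C: 110.76 kJ/kg
Δh = 79.53 + 800 + 110.76 = 990.29 kJ/kg
Q = ṁ·Δh = 1766 kg/h × 990.29 kJ/kg = 1.7489e+06 kJ/h
|Q| = 485.79 kW

Q = 486 kJ/s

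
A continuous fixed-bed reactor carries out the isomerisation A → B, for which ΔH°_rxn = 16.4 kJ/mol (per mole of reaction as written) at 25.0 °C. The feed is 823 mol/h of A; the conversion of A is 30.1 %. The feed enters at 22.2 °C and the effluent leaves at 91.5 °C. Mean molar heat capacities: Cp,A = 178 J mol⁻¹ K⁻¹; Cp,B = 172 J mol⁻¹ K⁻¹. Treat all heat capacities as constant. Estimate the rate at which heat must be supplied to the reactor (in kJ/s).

Extent of reaction ξ = 0.301 × 823 = 247.72 mol/h
Reaction term: ξ·ΔH°_rxn = 247.72 × 16.4 = 4062.7 kJ/h
Sensible, feed 22.2→25 °C: 410.18 kJ/h
Outlet flows (mol/h): A 575.28, B 247.72
Sensible, products 25→91.5 °C: 9643 kJ/h
Q = ΔH = 14116 kJ/h = 3.9211 kW
Heat supplied = 3.9211 kJ/s

Q_in = 3.92 kJ/s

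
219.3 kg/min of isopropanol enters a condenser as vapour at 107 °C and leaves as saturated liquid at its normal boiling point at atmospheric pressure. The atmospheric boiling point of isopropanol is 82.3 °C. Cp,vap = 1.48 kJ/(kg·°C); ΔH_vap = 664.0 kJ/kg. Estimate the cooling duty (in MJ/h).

vapour 107→82.3 °C: -36.556 kJ/kg
condensation at 82.3 °C: -664 kJ/kg
Δh = -36.556 + -664 = -700.56 kJ/kg
Q = ṁ·Δh = 219.3 kg/min × -700.56 kJ/kg = -153630 kJ/min
|Q| = 2560.5 kW = 9217.9 MJ/h

Q_c = 9220 MJ/h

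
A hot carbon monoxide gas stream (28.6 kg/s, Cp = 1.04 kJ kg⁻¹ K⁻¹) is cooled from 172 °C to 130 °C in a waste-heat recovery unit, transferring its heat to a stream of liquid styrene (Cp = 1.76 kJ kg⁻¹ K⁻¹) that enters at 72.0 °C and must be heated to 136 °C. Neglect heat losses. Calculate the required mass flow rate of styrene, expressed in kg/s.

Heat released by hot stream: Q = 28.6 × 1.04 × (172 − 130) = 1249.2 kJ/s
Energy balance on cold side (adiabatic exchanger): Q = ṁ_c·Cp_c·(T_c,out − T_c,in)
ṁ_c = 1249.2 / [1.76 × (136 − 72.0)] = 11.091 kg/s

ṁ_c = 11.1 kg/s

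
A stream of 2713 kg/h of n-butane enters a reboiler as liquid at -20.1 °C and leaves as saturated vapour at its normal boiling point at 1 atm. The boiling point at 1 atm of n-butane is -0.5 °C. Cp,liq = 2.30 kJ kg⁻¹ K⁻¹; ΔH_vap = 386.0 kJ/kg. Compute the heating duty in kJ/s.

liquid -20.1→-0.5 °C: 45.08 kJ/kg
vaporisation at -0.5 °C: 386 kJ/kg
Δh = 45.08 + 386 = 431.08 kJ/kg
Q = ṁ·Δh = 2713 kg/h × 431.08 kJ/kg = 1.1695e+06 kJ/h
|Q| = 324.87 kW

Q = 325 kJ/s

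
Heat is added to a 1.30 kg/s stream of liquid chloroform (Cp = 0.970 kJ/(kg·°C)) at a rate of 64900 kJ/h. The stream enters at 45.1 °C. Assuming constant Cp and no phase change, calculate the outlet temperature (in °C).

T_out = 59.4 °C

Q = 64900 kJ/h = 18.028 kJ/s
ΔT = Q/(ṁ·Cp) = 18.028/(1.30×0.970) = 14.296 K
T_out = 45.1 + 14.296 = 59.396 °C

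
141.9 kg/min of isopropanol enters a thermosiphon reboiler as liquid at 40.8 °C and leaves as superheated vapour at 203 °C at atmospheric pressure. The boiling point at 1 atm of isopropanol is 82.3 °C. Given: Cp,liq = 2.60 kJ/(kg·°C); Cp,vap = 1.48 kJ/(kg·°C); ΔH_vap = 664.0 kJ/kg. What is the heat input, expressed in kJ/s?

liquid 40.8→82.3 °C: 107.9 kJ/kg
vaporisation at 82.3 °C: 664 kJ/kg
vapour 82.3→203 °C: 178.64 kJ/kg
Δh = 107.9 + 664 + 178.64 = 950.54 kJ/kg
Q = ṁ·Δh = 141.9 kg/min × 950.54 kJ/kg = 134880 kJ/min
|Q| = 2248 kW

Q = 2250 kJ/s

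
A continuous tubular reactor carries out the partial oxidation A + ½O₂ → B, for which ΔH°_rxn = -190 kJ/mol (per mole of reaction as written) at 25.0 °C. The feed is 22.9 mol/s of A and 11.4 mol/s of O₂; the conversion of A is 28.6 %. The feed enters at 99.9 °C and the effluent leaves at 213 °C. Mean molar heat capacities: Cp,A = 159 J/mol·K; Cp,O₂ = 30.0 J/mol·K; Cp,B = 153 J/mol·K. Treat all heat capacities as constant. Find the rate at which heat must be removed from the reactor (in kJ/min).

Q_out = 49200 kJ/min

Extent of reaction ξ = 0.286 × 22.9 = 6.5494 mol/s
Reaction term: ξ·ΔH°_rxn = 6.5494 × -190 = -1244.4 kJ/s
Sensible, feed 99.9→25 °C: -298.33 kJ/s
Outlet flows (mol/s): A 16.351, O₂ 8.1253, B 6.5494
Sensible, products 25→213 °C: 722.97 kJ/s
Q = ΔH = -819.75 kJ/s = -819.75 kW
Heat removed = 49185 kJ/min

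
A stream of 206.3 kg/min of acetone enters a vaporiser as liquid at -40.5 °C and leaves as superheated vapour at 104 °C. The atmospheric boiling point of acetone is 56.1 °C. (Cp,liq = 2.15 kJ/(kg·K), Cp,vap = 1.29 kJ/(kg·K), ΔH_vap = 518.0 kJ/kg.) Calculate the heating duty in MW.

Q = 2.71 MW

liquid -40.5→56.1 °C: 207.69 kJ/kg
vaporisation at 56.1 °C: 518 kJ/kg
vapour 56.1→104 °C: 61.791 kJ/kg
Δh = 207.69 + 518 + 61.791 = 787.48 kJ/kg
Q = ṁ·Δh = 206.3 kg/min × 787.48 kJ/kg = 162460 kJ/min
|Q| = 2707.6 kW = 2.7076 MW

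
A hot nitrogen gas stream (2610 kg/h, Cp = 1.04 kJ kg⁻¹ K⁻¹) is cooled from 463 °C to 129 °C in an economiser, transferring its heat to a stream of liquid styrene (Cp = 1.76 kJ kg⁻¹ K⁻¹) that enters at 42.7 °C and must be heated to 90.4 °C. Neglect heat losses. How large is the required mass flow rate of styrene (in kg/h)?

Heat released by hot stream: Q = 2610 × 1.04 × (463 − 129) = 906610 kJ/h
Energy balance on cold side (adiabatic exchanger): Q = ṁ_c·Cp_c·(T_c,out − T_c,in)
ṁ_c = 906610 / [1.76 × (90.4 − 42.7)] = 10799 kg/h

ṁ_c = 10800 kg/h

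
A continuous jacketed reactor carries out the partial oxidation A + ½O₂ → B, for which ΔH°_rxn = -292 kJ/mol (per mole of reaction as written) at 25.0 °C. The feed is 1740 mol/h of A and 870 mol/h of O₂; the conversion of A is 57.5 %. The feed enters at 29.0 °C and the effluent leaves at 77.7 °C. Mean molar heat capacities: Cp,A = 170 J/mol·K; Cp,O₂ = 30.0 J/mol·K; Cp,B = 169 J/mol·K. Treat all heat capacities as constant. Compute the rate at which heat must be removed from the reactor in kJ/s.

Extent of reaction ξ = 0.575 × 1740 = 1000.5 mol/h
Reaction term: ξ·ΔH°_rxn = 1000.5 × -292 = -292150 kJ/h
Sensible, feed 29.0→25 °C: -1287.6 kJ/h
Outlet flows (mol/h): A 739.5, O₂ 369.75, B 1000.5
Sensible, products 25→77.7 °C: 16121 kJ/h
Q = ΔH = -277310 kJ/h = -77.031 kW
Heat removed = 77.031 kJ/s

Q_out = 77.0 kJ/s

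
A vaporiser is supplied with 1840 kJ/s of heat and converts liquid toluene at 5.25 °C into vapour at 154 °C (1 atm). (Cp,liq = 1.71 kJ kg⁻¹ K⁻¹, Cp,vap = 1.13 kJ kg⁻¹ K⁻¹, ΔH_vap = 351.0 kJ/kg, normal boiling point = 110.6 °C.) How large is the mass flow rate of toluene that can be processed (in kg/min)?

Δh = 1.71×(110.6−5.25) + 351.0 + 1.13×(154−110.6) = 580.19 kJ/kg
Q = 1840 kJ/s = 1840 kJ/s = 110400 kJ/min
ṁ = Q/Δh = 110400 / 580.19 = 190.28 kg/min

ṁ = 190 kg/min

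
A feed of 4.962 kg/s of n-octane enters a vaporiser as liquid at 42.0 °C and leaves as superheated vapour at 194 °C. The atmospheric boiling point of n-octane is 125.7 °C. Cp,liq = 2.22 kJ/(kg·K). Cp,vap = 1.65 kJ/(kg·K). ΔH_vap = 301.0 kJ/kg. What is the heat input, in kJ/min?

Q = 178000 kJ/min

liquid 42.0→125.7 °C: 185.81 kJ/kg
vaporisation at 125.7 °C: 301 kJ/kg
vapour 125.7→194 °C: 112.69 kJ/kg
Δh = 185.81 + 301 + 112.69 = 599.51 kJ/kg
Q = ṁ·Δh = 4.962 kg/s × 599.51 kJ/kg = 2974.8 kJ/s
|Q| = 2974.8 kW = 178490 kJ/min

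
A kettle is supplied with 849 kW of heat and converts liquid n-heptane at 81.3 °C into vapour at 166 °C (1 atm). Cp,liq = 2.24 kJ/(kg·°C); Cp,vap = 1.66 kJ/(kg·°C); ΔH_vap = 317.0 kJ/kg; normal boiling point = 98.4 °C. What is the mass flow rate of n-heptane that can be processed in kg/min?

ṁ = 109 kg/min

Δh = 2.24×(98.4−81.3) + 317.0 + 1.66×(166−98.4) = 467.52 kJ/kg
Q = 849 kW = 849 kJ/s = 50940 kJ/min
ṁ = Q/Δh = 50940 / 467.52 = 108.96 kg/min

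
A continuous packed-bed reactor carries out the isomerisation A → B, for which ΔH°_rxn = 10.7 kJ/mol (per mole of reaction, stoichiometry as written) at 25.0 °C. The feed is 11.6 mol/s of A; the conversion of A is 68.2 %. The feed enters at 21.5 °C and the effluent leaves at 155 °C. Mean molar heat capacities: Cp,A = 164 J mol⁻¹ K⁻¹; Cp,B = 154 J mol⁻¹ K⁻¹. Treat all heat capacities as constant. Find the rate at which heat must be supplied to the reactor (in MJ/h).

Extent of reaction ξ = 0.682 × 11.6 = 7.9112 mol/s
Reaction term: ξ·ΔH°_rxn = 7.9112 × 10.7 = 84.65 kJ/s
Sensible, feed 21.5→25 °C: 6.6584 kJ/s
Outlet flows (mol/s): A 3.6888, B 7.9112
Sensible, products 25→155 °C: 237.03 kJ/s
Q = ΔH = 328.34 kJ/s = 328.34 kW
Heat supplied = 1182 MJ/h

Q_in = 1180 MJ/h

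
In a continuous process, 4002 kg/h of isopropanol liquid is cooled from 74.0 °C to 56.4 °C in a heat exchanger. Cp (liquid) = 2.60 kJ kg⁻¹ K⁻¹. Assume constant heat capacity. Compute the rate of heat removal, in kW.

Q = ṁ·Cp·ΔT = 4002 × 2.60 × (56.4 − 74.0) = -183130 kJ/h
Converting: 183130 / 3600 s = 50.87 kW

Q_c = 50.9 kW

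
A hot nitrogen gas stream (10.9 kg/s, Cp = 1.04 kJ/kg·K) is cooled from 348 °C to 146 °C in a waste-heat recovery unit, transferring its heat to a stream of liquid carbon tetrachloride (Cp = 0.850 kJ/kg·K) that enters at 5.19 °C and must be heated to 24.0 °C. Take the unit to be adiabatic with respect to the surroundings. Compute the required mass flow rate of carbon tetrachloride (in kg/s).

ṁ_c = 143 kg/s

Heat released by hot stream: Q = 10.9 × 1.04 × (348 − 146) = 2289.9 kJ/s
Energy balance on cold side (adiabatic exchanger): Q = ṁ_c·Cp_c·(T_c,out − T_c,in)
ṁ_c = 2289.9 / [0.850 × (24.0 − 5.19)] = 143.22 kg/s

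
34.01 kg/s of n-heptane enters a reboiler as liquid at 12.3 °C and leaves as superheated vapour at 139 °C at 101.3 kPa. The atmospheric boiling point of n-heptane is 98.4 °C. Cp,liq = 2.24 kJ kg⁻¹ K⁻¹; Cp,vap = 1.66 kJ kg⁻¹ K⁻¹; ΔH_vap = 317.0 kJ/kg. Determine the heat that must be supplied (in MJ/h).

liquid 12.3→98.4 °C: 192.86 kJ/kg
vaporisation at 98.4 °C: 317 kJ/kg
vapour 98.4→139 °C: 67.396 kJ/kg
Δh = 192.86 + 317 + 67.396 = 577.26 kJ/kg
Q = ṁ·Δh = 34.01 kg/s × 577.26 kJ/kg = 19633 kJ/s
|Q| = 19633 kW = 70677 MJ/h

Q = 70700 MJ/h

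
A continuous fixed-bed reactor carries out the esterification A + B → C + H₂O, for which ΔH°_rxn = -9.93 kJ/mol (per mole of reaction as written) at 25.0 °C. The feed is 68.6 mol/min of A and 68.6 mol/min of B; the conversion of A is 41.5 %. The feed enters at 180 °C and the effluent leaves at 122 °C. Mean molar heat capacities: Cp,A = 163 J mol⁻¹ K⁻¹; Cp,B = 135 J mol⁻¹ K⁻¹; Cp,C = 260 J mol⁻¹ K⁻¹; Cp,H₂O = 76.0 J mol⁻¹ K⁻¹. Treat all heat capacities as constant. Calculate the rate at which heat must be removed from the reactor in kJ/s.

Q_out = 22.7 kJ/s

Extent of reaction ξ = 0.415 × 68.6 = 28.469 mol/min
Reaction term: ξ·ΔH°_rxn = 28.469 × -9.93 = -282.7 kJ/min
Sensible, feed 180→25 °C: -3168.6 kJ/min
Outlet flows (mol/min): A 40.131, B 40.131, C 28.469, H₂O 28.469
Sensible, products 25→122 °C: 2087.9 kJ/min
Q = ΔH = -1363.4 kJ/min = -22.724 kW
Heat removed = 22.724 kJ/s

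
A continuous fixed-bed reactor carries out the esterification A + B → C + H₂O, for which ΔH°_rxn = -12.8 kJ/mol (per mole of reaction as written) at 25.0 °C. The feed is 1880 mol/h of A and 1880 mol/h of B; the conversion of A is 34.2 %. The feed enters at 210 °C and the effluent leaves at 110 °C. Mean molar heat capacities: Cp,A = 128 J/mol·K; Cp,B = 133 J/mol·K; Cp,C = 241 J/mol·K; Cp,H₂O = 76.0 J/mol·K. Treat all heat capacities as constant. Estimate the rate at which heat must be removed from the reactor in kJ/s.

Extent of reaction ξ = 0.342 × 1880 = 642.96 mol/h
Reaction term: ξ·ΔH°_rxn = 642.96 × -12.8 = -8229.9 kJ/h
Sensible, feed 210→25 °C: -90776 kJ/h
Outlet flows (mol/h): A 1237, B 1237, C 642.96, H₂O 642.96
Sensible, products 25→110 °C: 44768 kJ/h
Q = ΔH = -54237 kJ/h = -15.066 kW
Heat removed = 15.066 kJ/s

Q_out = 15.1 kJ/s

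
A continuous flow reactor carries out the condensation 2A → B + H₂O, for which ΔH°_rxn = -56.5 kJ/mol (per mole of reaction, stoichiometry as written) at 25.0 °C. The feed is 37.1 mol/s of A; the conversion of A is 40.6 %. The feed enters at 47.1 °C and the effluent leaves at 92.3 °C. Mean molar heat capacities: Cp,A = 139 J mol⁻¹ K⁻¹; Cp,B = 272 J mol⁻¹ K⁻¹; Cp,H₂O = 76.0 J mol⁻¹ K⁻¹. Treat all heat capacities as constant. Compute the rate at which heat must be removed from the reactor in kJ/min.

Extent of reaction ξ = 0.406 × 37.1 / 2 = 7.5313 mol/s
Reaction term: ξ·ΔH°_rxn = 7.5313 × -56.5 = -425.52 kJ/s
Sensible, feed 47.1→25 °C: -113.97 kJ/s
Outlet flows (mol/s): A 22.037, B 7.5313, H₂O 7.5313
Sensible, products 25→92.3 °C: 382.54 kJ/s
Q = ΔH = -156.95 kJ/s = -156.95 kW
Heat removed = 9416.8 kJ/min

Q_out = 9420 kJ/min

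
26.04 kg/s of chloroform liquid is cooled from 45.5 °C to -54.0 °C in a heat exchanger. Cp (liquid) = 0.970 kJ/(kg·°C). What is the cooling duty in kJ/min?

Q_c = 151000 kJ/min

Q = ṁ·Cp·ΔT = 26.04 × 0.970 × (-54.0 − 45.5) = -2513.3 kJ/s
Cooling duty = 150800 kJ/min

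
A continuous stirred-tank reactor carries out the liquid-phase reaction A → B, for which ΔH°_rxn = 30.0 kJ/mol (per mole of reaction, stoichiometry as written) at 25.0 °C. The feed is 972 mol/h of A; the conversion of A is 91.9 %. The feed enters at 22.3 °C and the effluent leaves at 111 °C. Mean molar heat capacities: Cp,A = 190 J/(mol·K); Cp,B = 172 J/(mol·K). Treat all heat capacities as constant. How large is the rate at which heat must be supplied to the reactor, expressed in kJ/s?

Extent of reaction ξ = 0.919 × 972 = 893.27 mol/h
Reaction term: ξ·ΔH°_rxn = 893.27 × 30.0 = 26798 kJ/h
Sensible, feed 22.3→25 °C: 498.64 kJ/h
Outlet flows (mol/h): A 78.732, B 893.27
Sensible, products 25→111 °C: 14500 kJ/h
Q = ΔH = 41796 kJ/h = 11.61 kW
Heat supplied = 11.61 kJ/s

Q_in = 11.6 kJ/s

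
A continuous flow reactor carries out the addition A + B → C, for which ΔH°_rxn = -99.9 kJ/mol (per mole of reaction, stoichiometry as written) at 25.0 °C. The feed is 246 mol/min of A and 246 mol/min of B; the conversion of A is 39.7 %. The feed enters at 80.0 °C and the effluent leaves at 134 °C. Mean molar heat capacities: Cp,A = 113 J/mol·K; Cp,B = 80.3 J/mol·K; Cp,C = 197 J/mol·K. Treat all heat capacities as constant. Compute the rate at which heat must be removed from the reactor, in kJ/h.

Q_out = 429000 kJ/h

Extent of reaction ξ = 0.397 × 246 = 97.662 mol/min
Reaction term: ξ·ΔH°_rxn = 97.662 × -99.9 = -9756.4 kJ/min
Sensible, feed 80.0→25 °C: -2615.3 kJ/min
Outlet flows (mol/min): A 148.34, B 148.34, C 97.662
Sensible, products 25→134 °C: 5222.5 kJ/min
Q = ΔH = -7149.2 kJ/min = -119.15 kW
Heat removed = 428950 kJ/h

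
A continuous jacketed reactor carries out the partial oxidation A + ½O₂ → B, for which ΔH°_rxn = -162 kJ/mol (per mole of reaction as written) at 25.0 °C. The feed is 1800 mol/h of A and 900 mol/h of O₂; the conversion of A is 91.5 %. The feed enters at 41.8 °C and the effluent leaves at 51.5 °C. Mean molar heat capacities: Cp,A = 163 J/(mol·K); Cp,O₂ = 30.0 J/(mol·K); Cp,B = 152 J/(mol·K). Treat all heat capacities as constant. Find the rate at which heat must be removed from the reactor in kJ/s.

Q_out = 73.6 kJ/s

Extent of reaction ξ = 0.915 × 1800 = 1647 mol/h
Reaction term: ξ·ΔH°_rxn = 1647 × -162 = -266810 kJ/h
Sensible, feed 41.8→25 °C: -5382.7 kJ/h
Outlet flows (mol/h): A 153, O₂ 76.5, B 1647
Sensible, products 25→51.5 °C: 7355.8 kJ/h
Q = ΔH = -264840 kJ/h = -73.567 kW
Heat removed = 73.567 kJ/s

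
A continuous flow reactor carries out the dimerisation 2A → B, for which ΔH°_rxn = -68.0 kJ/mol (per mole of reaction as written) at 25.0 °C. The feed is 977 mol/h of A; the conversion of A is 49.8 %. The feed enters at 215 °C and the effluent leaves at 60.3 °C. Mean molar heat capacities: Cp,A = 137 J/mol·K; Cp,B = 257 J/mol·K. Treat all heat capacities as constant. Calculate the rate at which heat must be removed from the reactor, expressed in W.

Extent of reaction ξ = 0.498 × 977 / 2 = 243.27 mol/h
Reaction term: ξ·ΔH°_rxn = 243.27 × -68.0 = -16543 kJ/h
Sensible, feed 215→25 °C: -25431 kJ/h
Outlet flows (mol/h): A 490.45, B 243.27
Sensible, products 25→60.3 °C: 4578.9 kJ/h
Q = ΔH = -37395 kJ/h = -10.387 kW
Heat removed = 10387 W

Q_out = 10400 W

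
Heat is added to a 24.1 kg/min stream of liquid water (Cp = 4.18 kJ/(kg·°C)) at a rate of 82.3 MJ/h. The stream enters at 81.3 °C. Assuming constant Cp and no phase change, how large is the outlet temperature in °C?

Q = 82.3 MJ/h = 1371.7 kJ/min
ΔT = Q/(ṁ·Cp) = 1371.7/(24.1×4.18) = 13.616 K
T_out = 81.3 + 13.616 = 94.916 °C

T_out = 94.9 °C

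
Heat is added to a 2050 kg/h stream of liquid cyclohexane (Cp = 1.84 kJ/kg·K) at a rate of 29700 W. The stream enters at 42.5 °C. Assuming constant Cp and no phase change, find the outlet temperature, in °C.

T_out = 70.8 °C

Q = 29700 W = 106920 kJ/h
ΔT = Q/(ṁ·Cp) = 106920/(2050×1.84) = 28.346 K
T_out = 42.5 + 28.346 = 70.846 °C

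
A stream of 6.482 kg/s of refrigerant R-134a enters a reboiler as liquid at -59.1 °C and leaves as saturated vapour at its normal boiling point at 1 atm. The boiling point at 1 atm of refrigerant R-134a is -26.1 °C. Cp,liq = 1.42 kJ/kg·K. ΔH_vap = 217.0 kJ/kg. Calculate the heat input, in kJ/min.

liquid -59.1→-26.1 °C: 46.86 kJ/kg
vaporisation at -26.1 °C: 217 kJ/kg
Δh = 46.86 + 217 = 263.86 kJ/kg
Q = ṁ·Δh = 6.482 kg/s × 263.86 kJ/kg = 1710.3 kJ/s
|Q| = 1710.3 kW = 102620 kJ/min

Q = 103000 kJ/min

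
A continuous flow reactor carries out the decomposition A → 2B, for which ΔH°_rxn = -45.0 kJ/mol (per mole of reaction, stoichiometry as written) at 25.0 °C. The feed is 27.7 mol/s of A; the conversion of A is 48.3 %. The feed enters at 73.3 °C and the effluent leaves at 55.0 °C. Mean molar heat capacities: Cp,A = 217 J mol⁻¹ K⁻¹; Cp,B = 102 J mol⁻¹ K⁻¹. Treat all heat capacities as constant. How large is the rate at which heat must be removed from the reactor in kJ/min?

Extent of reaction ξ = 0.483 × 27.7 = 13.379 mol/s
Reaction term: ξ·ΔH°_rxn = 13.379 × -45.0 = -602.06 kJ/s
Sensible, feed 73.3→25 °C: -290.33 kJ/s
Outlet flows (mol/s): A 14.321, B 26.758
Sensible, products 25→55.0 °C: 175.11 kJ/s
Q = ΔH = -717.28 kJ/s = -717.28 kW
Heat removed = 43037 kJ/min

Q_out = 43000 kJ/min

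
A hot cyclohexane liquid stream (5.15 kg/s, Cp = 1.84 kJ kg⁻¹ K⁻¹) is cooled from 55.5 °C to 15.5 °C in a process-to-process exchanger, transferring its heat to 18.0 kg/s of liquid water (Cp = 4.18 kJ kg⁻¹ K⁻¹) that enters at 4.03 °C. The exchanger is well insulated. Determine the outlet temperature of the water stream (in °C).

Heat released by hot stream: Q = 5.15 × 1.84 × (55.5 − 15.5) = 379.04 kJ/s
Energy balance on cold side (adiabatic exchanger): Q = ṁ_c·Cp_c·(T_c,out − T_c,in)
T_c,out = 4.03 + 379.04/(18.0 × 4.18) = 9.0677 °C

T_c,out = 9.07 °C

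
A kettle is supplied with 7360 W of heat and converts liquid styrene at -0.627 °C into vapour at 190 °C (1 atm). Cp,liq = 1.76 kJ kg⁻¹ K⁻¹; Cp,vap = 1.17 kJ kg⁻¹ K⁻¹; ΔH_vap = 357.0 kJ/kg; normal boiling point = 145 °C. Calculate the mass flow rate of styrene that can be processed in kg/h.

Δh = 1.76×(145−-0.627) + 357.0 + 1.17×(190−145) = 665.95 kJ/kg
Q = 7360 W = 7.36 kJ/s = 26496 kJ/h
ṁ = Q/Δh = 26496 / 665.95 = 39.787 kg/h

ṁ = 39.8 kg/h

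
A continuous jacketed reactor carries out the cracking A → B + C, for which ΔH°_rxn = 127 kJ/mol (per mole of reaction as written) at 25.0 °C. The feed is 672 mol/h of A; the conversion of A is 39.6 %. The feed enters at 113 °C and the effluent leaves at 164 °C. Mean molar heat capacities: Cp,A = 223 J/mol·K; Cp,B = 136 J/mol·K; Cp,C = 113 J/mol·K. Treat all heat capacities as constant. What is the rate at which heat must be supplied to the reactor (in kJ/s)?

Q_in = 11.8 kJ/s

Extent of reaction ξ = 0.396 × 672 = 266.11 mol/h
Reaction term: ξ·ΔH°_rxn = 266.11 × 127 = 33796 kJ/h
Sensible, feed 113→25 °C: -13187 kJ/h
Outlet flows (mol/h): A 405.89, B 266.11, C 266.11
Sensible, products 25→164 °C: 21792 kJ/h
Q = ΔH = 42401 kJ/h = 11.778 kW
Heat supplied = 11.778 kJ/s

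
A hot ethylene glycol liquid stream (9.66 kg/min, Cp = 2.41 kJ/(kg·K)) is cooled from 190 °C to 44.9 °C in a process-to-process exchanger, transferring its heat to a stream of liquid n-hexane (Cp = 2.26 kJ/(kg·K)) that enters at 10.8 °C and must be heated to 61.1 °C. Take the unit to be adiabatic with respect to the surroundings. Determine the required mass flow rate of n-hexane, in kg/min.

Heat released by hot stream: Q = 9.66 × 2.41 × (190 − 44.9) = 3378 kJ/min
Energy balance on cold side (adiabatic exchanger): Q = ṁ_c·Cp_c·(T_c,out − T_c,in)
ṁ_c = 3378 / [2.26 × (61.1 − 10.8)] = 29.716 kg/min

ṁ_c = 29.7 kg/min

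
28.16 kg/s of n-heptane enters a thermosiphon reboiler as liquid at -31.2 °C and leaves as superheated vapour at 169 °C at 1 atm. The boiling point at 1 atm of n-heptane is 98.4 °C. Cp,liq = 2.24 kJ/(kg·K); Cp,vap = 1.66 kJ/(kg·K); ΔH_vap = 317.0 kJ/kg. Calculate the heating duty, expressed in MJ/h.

Q = 73400 MJ/h

liquid -31.2→98.4 °C: 290.3 kJ/kg
vaporisation at 98.4 °C: 317 kJ/kg
vapour 98.4→169 °C: 117.2 kJ/kg
Δh = 290.3 + 317 + 117.2 = 724.5 kJ/kg
Q = ṁ·Δh = 28.16 kg/s × 724.5 kJ/kg = 20402 kJ/s
|Q| = 20402 kW = 73447 MJ/h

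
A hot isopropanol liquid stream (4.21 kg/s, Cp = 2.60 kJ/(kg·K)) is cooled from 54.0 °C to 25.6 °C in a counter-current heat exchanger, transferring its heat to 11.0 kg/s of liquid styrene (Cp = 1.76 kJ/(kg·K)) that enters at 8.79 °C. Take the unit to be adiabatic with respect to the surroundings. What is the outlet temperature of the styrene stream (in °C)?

Heat released by hot stream: Q = 4.21 × 2.60 × (54.0 − 25.6) = 310.87 kJ/s
Energy balance on cold side (adiabatic exchanger): Q = ṁ_c·Cp_c·(T_c,out − T_c,in)
T_c,out = 8.79 + 310.87/(11.0 × 1.76) = 24.847 °C

T_c,out = 24.8 °C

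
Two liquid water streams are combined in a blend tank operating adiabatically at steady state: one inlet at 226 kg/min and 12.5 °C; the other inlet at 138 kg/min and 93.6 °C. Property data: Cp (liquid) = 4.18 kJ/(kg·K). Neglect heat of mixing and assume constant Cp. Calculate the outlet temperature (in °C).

Adiabatic, steady state ⇒ Σ ṁᵢCp,ᵢ(T_out − Tᵢ) = 0
Σ ṁᵢCp,ᵢTᵢ = 226×4.18×12.5 + 138×4.18×93.6 = 65801
Σ ṁᵢCp,ᵢ = 226×4.18 + 138×4.18 = 1521.5
T_out = 65801 / 1521.5 = 43.247 °C

T_out = 43.2 °C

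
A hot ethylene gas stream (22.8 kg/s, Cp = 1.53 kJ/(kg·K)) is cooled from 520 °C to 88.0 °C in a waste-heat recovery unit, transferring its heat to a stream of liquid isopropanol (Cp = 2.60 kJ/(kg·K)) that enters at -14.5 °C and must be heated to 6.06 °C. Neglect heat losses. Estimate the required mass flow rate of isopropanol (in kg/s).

Heat released by hot stream: Q = 22.8 × 1.53 × (520 − 88.0) = 15070 kJ/s
Energy balance on cold side (adiabatic exchanger): Q = ṁ_c·Cp_c·(T_c,out − T_c,in)
ṁ_c = 15070 / [2.60 × (6.06 − -14.5)] = 281.91 kg/s

ṁ_c = 282 kg/s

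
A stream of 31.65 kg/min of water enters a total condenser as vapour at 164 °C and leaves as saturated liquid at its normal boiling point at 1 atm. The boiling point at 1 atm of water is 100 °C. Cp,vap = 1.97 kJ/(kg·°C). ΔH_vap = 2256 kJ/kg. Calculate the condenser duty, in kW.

vapour 164→100 °C: -126.08 kJ/kg
condensation at 100 °C: -2256 kJ/kg
Δh = -126.08 + -2256 = -2382.1 kJ/kg
Q = ṁ·Δh = 31.65 kg/min × -2382.1 kJ/kg = -75393 kJ/min
|Q| = 1256.5 kW

Q_c = 1260 kW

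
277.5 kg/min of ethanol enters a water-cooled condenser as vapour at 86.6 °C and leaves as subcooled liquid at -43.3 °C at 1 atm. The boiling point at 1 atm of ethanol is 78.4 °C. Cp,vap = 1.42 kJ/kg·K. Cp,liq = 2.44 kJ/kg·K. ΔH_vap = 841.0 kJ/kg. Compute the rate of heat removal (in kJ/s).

Q_c = 5320 kJ/s

vapour 86.6→78.4 °C: -11.644 kJ/kg
condensation at 78.4 °C: -841 kJ/kg
liquid 78.4→-43.3 °C: -296.95 kJ/kg
Δh = -11.644 + -841 + -296.95 = -1149.6 kJ/kg
Q = ṁ·Δh = 277.5 kg/min × -1149.6 kJ/kg = -319010 kJ/min
|Q| = 5316.9 kW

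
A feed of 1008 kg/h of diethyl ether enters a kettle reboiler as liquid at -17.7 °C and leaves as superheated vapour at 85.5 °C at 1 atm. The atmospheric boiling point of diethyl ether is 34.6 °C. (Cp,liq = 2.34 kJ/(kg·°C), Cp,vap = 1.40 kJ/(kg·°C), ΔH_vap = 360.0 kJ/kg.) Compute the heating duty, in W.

liquid -17.7→34.6 °C: 122.38 kJ/kg
vaporisation at 34.6 °C: 360 kJ/kg
vapour 34.6→85.5 °C: 71.26 kJ/kg
Δh = 122.38 + 360 + 71.26 = 553.64 kJ/kg
Q = ṁ·Δh = 1008 kg/h × 553.64 kJ/kg = 558070 kJ/h
|Q| = 155.02 kW = 155020 W

Q = 155000 W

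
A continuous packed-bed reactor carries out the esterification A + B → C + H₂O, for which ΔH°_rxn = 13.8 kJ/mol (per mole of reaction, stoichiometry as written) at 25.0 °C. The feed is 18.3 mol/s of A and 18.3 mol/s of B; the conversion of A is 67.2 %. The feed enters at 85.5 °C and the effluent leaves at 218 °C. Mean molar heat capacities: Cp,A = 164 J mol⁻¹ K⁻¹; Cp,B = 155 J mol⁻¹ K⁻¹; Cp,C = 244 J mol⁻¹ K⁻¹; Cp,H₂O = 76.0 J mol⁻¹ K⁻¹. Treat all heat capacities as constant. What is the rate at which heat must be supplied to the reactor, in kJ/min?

Extent of reaction ξ = 0.672 × 18.3 = 12.298 mol/s
Reaction term: ξ·ΔH°_rxn = 12.298 × 13.8 = 169.71 kJ/s
Sensible, feed 85.5→25 °C: -353.18 kJ/s
Outlet flows (mol/s): A 6.0024, B 6.0024, C 12.298, H₂O 12.298
Sensible, products 25→218 °C: 1129 kJ/s
Q = ΔH = 945.58 kJ/s = 945.58 kW
Heat supplied = 56735 kJ/min

Q_in = 56700 kJ/min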